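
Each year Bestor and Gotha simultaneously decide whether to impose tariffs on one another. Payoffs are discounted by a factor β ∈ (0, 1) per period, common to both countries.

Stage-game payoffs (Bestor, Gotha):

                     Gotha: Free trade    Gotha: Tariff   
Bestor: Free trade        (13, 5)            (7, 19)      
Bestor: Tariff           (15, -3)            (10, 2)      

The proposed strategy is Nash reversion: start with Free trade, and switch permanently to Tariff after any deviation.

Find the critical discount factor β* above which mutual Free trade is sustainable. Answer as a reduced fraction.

Bestor's threshold: (15−13)/(15−10) = 2/5.
Gotha's threshold: (19−5)/(19−2) = 14/17.
2/5 < 14/17, so Gotha binds and β* = 14/17.

14/17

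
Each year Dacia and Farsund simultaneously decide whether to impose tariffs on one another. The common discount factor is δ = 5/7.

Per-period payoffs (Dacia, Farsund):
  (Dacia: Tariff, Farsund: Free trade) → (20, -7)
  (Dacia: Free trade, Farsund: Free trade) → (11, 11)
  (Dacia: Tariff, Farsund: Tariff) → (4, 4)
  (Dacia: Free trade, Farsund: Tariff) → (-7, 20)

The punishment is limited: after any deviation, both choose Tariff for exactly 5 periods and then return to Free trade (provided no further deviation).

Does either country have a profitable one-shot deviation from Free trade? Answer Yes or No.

A one-shot deviation gives 20 now, then 4 for 5 periods, then back to 11.
Gain from deviating: (20−11) today; loss: (11−4) in each of the next 5 periods.
No-deviation condition: (11−4)(δ+…+δ^5) ≥ 20−11, i.e. δ+…+δ^5 ≥ 9/7.
At δ = 5/7: δ+…+δ^5 = 2.0352 ≥ 1.2857.
So cooperation is sustainable.

No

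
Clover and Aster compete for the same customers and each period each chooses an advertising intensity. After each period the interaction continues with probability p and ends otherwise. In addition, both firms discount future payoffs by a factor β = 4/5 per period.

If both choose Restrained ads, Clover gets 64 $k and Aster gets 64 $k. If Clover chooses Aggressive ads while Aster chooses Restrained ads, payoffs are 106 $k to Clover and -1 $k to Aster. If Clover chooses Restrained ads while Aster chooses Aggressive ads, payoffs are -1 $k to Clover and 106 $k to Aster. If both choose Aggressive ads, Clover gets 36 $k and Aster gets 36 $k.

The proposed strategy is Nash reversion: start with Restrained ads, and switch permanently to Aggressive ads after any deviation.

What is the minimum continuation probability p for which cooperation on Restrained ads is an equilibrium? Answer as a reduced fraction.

3/4

With continuation probability p and discount β, the effective per-period discount factor is βp.
Grim-trigger IC: βp ≥ (106−64)/(106−36) = 3/5.
So p ≥ (3/5)/(4/5) = 3/4.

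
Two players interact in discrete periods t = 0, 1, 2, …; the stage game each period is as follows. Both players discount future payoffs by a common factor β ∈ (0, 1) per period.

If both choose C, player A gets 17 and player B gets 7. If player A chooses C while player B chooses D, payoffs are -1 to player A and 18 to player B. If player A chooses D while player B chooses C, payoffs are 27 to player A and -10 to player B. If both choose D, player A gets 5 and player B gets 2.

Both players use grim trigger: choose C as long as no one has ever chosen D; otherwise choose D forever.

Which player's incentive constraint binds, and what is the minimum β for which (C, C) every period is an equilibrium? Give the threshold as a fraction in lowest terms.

player B; β ≥ 11/16

player A: cooperation gives 17 each period; deviation gives 27 once then 5 forever.
  17/(1−β) ≥ 27 + 5β/(1−β) ⇒ β ≥ 10/22 = 5/11.
player B: cooperation gives 7 each period; deviation gives 18 once then 2 forever.
  β ≥ 11/16.
Both must hold, so the binding constraint is player B's: β ≥ 11/16.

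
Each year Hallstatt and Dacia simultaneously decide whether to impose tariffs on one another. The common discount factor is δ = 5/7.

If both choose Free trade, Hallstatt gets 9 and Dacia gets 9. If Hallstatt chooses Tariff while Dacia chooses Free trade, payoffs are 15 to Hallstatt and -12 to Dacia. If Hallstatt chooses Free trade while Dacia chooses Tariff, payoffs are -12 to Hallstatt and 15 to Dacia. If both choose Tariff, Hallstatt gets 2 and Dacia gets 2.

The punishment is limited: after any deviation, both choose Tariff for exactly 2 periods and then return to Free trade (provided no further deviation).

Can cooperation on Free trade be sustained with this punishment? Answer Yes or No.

Yes

IC: δ+…+δ^2 ≥ (15−9)/(9−2) = 6/7.
At δ = 5/7: partial sum = 1.2245 ≥ 0.8571. Cooperation sustainable.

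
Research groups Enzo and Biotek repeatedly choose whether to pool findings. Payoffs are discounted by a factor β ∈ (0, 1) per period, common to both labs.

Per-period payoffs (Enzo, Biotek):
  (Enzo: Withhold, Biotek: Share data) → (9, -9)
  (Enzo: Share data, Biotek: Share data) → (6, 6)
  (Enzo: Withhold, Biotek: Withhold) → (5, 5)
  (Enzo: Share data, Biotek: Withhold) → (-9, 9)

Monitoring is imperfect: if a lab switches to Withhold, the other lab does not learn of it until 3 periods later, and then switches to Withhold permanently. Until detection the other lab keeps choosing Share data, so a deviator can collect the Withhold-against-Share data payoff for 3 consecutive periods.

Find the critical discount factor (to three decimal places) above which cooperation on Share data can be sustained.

A deviator earns 9 for 3 periods, then 5 forever; cooperating earns 6 forever. Multiplying the IC by (1−β):
6 ≥ 9(1−β^3) + 5β^3, so 4·β^3 ≥ 3 and β^3 ≥ 3/4.
β ≥ (3/4)^(1/3) ≈ 0.909.

0.909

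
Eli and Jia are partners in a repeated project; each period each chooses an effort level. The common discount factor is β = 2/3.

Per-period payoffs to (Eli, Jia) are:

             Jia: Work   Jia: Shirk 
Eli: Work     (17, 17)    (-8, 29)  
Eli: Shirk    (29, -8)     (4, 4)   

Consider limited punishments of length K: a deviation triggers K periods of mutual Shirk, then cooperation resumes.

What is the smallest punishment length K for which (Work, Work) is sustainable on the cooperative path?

No profitable deviation requires (17−4)(β+…+β^K) ≥ 29−17, i.e. β+…+β^K ≥ 12/13 ≈ 0.9231.
With β = 2/3, the partial sums are K=1: 0.6667, K=2: 1.1111.
K = 2 is the first length at which the sum reaches 0.9231.

2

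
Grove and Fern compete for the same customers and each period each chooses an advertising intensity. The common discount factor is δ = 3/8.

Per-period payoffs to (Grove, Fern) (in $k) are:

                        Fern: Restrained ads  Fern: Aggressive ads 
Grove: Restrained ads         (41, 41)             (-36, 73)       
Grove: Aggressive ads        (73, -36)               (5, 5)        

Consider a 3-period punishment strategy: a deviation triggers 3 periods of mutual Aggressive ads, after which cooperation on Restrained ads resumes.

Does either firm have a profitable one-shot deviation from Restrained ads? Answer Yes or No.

Yes

Comparing payoff streams over the 4 periods until play realigns: cooperate → 41(1+δ+…+δ^3); deviate → 73 + 5(δ+…+δ^3).
Cooperation is sustained iff (41−5)(δ+…+δ^3) ≥ 73−41.
δ+…+δ^3 = 3/8·(1−(3/8)^3)/(1−3/8) = 0.5684, and (73−41)/(41−5) = 0.8889.
0.5684 < 0.8889, so cooperation is not sustainable.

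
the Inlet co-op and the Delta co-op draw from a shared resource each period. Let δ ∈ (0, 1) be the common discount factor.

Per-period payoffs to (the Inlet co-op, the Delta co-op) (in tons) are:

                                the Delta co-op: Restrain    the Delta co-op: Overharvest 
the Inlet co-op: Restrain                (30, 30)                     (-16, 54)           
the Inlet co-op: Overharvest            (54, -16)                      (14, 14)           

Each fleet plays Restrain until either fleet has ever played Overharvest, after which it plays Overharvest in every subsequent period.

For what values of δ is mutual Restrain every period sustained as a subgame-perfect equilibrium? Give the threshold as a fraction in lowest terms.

30/(1−δ) ≥ 54 + 14δ/(1−δ)
30 ≥ 54 − 40δ
δ ≥ 24/40 = 3/5.

3/5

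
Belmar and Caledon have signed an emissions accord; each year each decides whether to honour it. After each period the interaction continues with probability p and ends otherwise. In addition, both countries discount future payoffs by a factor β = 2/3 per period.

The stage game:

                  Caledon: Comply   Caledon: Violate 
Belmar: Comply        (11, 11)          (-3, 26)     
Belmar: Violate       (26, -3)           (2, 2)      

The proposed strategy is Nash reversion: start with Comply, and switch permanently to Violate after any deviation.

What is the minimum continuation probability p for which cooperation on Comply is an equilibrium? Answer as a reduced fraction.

With continuation probability p and discount β, the effective per-period discount factor is βp.
Grim-trigger IC: βp ≥ (26−11)/(26−2) = 5/8.
So p ≥ (5/8)/(2/3) = 15/16.

15/16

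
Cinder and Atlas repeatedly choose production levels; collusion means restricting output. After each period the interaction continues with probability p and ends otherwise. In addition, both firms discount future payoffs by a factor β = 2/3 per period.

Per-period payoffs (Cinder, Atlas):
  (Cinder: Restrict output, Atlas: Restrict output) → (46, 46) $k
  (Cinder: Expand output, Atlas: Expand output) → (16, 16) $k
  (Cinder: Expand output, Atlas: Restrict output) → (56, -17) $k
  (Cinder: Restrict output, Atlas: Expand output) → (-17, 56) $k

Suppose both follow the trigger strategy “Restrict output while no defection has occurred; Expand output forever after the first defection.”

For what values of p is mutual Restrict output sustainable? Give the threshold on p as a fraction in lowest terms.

Expected continuation weight on next period's payoff is β·p = 2/3·p, which plays the role of the discount factor.
Cooperation requires 2/3·p ≥ (56−46)/(56−16) = 1/4, hence p ≥ 3/8.

3/8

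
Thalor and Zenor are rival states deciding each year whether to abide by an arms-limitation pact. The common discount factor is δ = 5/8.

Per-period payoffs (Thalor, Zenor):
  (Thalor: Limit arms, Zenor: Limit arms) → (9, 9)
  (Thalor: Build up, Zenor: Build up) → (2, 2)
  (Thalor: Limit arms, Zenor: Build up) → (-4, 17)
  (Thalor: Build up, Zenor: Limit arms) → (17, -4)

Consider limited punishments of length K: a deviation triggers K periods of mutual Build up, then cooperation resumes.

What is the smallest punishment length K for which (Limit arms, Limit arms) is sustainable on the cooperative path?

IC: δ(1−δ^K)/(1−δ) ≥ (17−9)/(9−2) = 8/7.
With δ = 5/8: need 1 − δ^K ≥ 8/7·(1−5/8)/(5/8), i.e. δ^K ≤ 0.3143.
Since (5/8)^2 = 0.3906 and (5/8)^3 = 0.2441, the smallest such K is 3.

3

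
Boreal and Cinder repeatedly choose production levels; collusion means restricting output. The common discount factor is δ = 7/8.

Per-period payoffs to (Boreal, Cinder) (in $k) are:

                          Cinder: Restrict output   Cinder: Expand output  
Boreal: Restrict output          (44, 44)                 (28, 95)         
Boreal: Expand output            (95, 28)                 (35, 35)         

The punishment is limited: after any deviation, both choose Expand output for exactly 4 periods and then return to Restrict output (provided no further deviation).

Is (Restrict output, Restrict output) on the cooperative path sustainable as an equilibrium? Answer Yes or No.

No

Comparing payoff streams over the 5 periods until play realigns: cooperate → 44(1+δ+…+δ^4); deviate → 95 + 35(δ+…+δ^4).
Cooperation is sustained iff (44−35)(δ+…+δ^4) ≥ 95−44.
δ+…+δ^4 = 7/8·(1−(7/8)^4)/(1−7/8) = 2.8967, and (95−44)/(44−35) = 5.6667.
2.8967 < 5.6667, so cooperation is not sustainable.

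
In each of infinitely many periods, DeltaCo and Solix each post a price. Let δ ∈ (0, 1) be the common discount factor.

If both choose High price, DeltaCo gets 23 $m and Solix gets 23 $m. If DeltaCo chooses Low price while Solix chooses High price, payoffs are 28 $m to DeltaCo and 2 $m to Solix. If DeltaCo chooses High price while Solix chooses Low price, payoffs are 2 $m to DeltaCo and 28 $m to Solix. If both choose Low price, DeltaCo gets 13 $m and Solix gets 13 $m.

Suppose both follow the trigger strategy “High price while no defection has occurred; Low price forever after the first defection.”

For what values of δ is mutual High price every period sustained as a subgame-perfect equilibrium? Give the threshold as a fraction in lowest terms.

1/3

Under grim trigger the critical discount factor is (T−C)/(T−P) with T = 28, C = 23, P = 13.
δ* = (28−23)/(28−13) = 5/15 = 1/3.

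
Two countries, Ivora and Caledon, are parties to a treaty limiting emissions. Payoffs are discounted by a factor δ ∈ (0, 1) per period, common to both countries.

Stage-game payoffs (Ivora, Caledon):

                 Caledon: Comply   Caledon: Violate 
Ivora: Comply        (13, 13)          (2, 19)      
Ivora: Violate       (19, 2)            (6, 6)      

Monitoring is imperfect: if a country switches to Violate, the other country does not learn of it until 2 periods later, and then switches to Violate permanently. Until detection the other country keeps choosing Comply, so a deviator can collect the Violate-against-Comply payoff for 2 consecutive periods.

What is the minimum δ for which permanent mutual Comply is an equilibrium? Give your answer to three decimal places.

0.679

The best deviation is to choose Violate for all 2 undetected periods, earning 19 each, then 6 forever once detected.
Deviation value: 19(1−δ^2)/(1−δ) + 6δ^2/(1−δ); cooperation value: 13/(1−δ).
IC: 13 ≥ 19(1−δ^2) + 6δ^2 = 19 − 13δ^2.
So δ^2 ≥ 6/13, giving δ ≥ (6/13)^(1/2) ≈ 0.679.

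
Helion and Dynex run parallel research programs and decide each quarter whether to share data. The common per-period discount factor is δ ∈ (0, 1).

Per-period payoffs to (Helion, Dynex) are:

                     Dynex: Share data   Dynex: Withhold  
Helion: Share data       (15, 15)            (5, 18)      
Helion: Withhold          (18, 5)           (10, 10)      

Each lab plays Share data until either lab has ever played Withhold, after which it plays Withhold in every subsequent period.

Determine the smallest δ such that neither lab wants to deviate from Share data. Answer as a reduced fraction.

Under grim trigger the critical discount factor is (T−C)/(T−P) with T = 18, C = 15, P = 10.
δ* = (18−15)/(18−10) = 3/8.

3/8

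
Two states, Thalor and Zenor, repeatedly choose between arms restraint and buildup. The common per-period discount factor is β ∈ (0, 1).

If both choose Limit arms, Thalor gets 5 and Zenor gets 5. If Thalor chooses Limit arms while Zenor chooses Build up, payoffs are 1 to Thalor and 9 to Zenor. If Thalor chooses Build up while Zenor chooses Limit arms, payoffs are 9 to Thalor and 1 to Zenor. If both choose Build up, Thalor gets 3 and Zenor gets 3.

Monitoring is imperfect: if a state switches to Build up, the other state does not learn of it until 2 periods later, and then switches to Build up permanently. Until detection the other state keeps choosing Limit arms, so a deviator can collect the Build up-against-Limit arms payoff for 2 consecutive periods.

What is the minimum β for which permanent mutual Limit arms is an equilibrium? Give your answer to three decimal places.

A deviator earns 9 for 2 periods, then 3 forever; cooperating earns 5 forever. Multiplying the IC by (1−β):
5 ≥ 9(1−β^2) + 3β^2, so 6·β^2 ≥ 4 and β^2 ≥ 2/3.
β ≥ (2/3)^(1/2) ≈ 0.816.

0.816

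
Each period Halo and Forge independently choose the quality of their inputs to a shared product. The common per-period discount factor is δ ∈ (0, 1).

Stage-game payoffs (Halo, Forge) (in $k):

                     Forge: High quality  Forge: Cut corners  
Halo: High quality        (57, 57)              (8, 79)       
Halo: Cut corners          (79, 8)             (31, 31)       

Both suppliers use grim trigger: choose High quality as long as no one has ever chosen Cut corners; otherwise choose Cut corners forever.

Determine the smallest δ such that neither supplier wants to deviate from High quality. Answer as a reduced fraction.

11/24

Under grim trigger the critical discount factor is (T−C)/(T−P) with T = 79, C = 57, P = 31.
δ* = (79−57)/(79−31) = 22/48 = 11/24.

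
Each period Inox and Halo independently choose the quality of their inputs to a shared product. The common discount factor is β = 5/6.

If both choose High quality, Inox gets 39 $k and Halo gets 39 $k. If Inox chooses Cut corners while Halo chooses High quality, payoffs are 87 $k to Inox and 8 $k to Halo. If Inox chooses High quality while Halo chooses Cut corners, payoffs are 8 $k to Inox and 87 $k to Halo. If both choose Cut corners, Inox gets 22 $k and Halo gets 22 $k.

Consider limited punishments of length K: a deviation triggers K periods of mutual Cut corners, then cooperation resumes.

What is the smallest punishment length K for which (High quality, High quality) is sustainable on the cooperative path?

IC: β(1−β^K)/(1−β) ≥ (87−39)/(39−22) = 48/17.
With β = 5/6: need 1 − β^K ≥ 48/17·(1−5/6)/(5/6), i.e. β^K ≤ 0.4353.
Since (5/6)^4 = 0.4823 and (5/6)^5 = 0.4019, the smallest such K is 5.

5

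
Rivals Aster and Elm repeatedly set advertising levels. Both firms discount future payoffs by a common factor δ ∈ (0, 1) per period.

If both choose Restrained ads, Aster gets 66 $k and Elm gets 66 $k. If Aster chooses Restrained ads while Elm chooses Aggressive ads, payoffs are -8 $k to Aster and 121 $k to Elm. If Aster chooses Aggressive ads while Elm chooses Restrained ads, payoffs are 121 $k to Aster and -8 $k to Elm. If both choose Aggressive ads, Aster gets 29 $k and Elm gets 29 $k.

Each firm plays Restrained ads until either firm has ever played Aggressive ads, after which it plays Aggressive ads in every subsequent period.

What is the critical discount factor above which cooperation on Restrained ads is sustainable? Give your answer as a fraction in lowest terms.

Cooperation forever yields 66 each period: 66/(1−δ).
Deviating yields 121 once, then 29 forever: 121 + 29δ/(1−δ).
No profitable deviation requires 66/(1−δ) ≥ 121 + 29δ/(1−δ).
Multiplying by (1−δ): 66 ≥ 121(1−δ) + 29δ = 121 − 92δ.
So 92δ ≥ 55, i.e. δ ≥ 55/92.

55/92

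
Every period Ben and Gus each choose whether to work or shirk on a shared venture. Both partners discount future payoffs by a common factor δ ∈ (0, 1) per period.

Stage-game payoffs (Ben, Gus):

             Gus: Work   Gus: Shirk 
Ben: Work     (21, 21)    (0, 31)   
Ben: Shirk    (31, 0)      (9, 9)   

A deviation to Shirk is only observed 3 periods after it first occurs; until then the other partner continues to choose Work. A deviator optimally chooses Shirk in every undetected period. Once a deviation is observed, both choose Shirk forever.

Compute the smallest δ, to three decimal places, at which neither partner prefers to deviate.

0.769

Deviating for the 3 undetected periods gains 31−21 = 10 per period over cooperation, then loses 21−9 = 12 per period forever once punishment starts.
Gain: 10(1 + δ + … + δ^2); loss: 12·δ^3/(1−δ).
No profitable deviation ⇔ 10(1−δ^3) ≤ 12·δ^3, i.e. δ^3 ≥ 10/(10+12) = 5/11.
Hence δ ≥ (5/11)^(1/3) ≈ 0.769.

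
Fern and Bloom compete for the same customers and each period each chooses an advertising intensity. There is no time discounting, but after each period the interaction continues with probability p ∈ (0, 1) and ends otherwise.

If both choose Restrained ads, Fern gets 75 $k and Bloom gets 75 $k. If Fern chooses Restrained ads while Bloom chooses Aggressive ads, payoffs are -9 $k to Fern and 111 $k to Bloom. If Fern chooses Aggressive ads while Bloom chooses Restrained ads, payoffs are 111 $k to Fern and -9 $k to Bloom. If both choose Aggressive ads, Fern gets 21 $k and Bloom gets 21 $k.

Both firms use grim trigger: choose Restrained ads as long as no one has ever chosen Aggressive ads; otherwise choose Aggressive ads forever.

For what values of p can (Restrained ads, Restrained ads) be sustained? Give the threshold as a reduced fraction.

With no time discounting, the continuation probability p plays the role of the discount factor.
Grim-trigger IC: 75/(1−p) ≥ 111 + 21p/(1−p) ⇒ p ≥ (111−75)/(111−21) = 2/5.

2/5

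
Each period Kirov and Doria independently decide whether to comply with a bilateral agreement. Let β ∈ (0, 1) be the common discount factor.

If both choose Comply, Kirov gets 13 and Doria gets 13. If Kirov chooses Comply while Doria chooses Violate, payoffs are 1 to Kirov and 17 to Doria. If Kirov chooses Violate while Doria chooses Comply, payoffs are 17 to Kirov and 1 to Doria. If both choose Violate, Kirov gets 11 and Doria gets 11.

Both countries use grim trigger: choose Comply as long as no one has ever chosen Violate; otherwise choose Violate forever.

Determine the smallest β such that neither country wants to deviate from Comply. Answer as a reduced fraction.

One-period gain from deviating is 17 − 13 = 4. The loss is 13 − 11 = 2 in every subsequent period, with present value 2·β/(1−β).
Deviation is unprofitable when 2·β/(1−β) ≥ 4, i.e. β/(1−β) ≥ 2.
Equivalently β ≥ 4/(4+2) = 2/3.

2/3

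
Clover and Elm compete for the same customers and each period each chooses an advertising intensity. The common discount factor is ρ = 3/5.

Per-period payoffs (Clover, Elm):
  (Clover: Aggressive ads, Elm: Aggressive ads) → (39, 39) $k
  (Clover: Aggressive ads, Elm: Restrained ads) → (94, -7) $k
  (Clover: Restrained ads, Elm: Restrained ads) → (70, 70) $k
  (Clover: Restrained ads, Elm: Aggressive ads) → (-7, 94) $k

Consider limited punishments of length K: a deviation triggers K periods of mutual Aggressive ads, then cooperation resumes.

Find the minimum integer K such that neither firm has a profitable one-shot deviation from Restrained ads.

2

IC: ρ(1−ρ^K)/(1−ρ) ≥ (94−70)/(70−39) = 24/31.
With ρ = 3/5: need 1 − ρ^K ≥ 24/31·(1−3/5)/(3/5), i.e. ρ^K ≤ 0.4839.
Since (3/5)^1 = 0.6000 and (3/5)^2 = 0.3600, the smallest such K is 2.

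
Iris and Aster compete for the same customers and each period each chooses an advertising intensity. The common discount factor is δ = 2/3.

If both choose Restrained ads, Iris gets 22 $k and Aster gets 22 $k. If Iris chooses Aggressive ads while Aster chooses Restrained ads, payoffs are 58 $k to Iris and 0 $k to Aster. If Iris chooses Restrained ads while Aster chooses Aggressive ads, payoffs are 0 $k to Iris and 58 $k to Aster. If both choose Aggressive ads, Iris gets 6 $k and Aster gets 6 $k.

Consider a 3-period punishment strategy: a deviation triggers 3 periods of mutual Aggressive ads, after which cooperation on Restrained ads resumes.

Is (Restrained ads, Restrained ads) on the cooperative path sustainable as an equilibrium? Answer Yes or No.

No

IC: δ+…+δ^3 ≥ (58−22)/(22−6) = 9/4.
At δ = 2/3: partial sum = 1.4074 < 2.2500. Cooperation not sustainable.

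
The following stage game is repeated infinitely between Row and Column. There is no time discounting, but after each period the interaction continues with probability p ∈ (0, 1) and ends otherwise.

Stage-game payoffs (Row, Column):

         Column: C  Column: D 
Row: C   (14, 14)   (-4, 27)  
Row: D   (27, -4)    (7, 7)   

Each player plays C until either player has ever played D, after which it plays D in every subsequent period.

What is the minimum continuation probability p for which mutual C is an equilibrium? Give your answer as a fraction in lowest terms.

With no time discounting, the continuation probability p plays the role of the discount factor.
Grim-trigger IC: 14/(1−p) ≥ 27 + 7p/(1−p) ⇒ p ≥ (27−14)/(27−7) = 13/20.

13/20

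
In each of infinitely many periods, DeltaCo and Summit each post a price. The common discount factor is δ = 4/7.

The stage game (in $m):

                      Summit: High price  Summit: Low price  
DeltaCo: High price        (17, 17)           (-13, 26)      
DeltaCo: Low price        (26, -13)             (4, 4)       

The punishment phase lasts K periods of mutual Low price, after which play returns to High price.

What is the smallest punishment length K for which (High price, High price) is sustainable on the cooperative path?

Need Σ_{k=1}^{K} δ^k ≥ (26−17)/(17−4) = 0.6923 at δ = 4/7.
At K = 1 the sum is 0.5714 < 0.6923; at K = 2 it is 0.8980 ≥ 0.6923.
So the minimum punishment length is K = 2.

2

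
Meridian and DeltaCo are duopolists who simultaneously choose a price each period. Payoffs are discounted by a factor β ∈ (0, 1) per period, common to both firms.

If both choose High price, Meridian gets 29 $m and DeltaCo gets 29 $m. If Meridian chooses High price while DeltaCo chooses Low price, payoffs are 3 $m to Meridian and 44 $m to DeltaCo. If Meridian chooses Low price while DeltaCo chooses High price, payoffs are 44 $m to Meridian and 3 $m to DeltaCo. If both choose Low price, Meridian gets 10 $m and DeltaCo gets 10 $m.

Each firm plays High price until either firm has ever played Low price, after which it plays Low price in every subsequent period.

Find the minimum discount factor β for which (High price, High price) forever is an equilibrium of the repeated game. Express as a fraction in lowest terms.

29/(1−β) ≥ 44 + 10β/(1−β)
29 ≥ 44 − 34β
β ≥ 15/34.

15/34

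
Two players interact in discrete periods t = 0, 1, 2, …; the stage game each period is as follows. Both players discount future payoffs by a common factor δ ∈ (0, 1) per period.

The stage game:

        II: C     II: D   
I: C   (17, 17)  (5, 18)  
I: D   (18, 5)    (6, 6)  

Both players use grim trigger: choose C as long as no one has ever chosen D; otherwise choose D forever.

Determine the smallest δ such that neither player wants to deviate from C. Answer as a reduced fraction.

1/12

Cooperation forever yields 17 each period: 17/(1−δ).
Deviating yields 18 once, then 6 forever: 18 + 6δ/(1−δ).
No profitable deviation requires 17/(1−δ) ≥ 18 + 6δ/(1−δ).
Multiplying by (1−δ): 17 ≥ 18(1−δ) + 6δ = 18 − 12δ.
So 12δ ≥ 1, i.e. δ ≥ 1/12.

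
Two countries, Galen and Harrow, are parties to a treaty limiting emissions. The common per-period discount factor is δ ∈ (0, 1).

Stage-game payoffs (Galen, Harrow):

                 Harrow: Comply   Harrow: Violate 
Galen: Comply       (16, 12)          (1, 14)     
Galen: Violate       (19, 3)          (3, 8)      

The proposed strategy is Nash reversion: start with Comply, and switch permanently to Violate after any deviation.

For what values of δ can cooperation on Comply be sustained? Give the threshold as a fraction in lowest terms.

For Galen: deviation gain 19−16 = 3, per-period punishment loss 16−3 = 13. IC gives δ ≥ 3/16.
For Harrow: gain 2, loss 4 per period, so δ ≥ 2/6 = 1/3.
The tighter constraint is Harrow's, so cooperation needs δ ≥ 1/3.

1/3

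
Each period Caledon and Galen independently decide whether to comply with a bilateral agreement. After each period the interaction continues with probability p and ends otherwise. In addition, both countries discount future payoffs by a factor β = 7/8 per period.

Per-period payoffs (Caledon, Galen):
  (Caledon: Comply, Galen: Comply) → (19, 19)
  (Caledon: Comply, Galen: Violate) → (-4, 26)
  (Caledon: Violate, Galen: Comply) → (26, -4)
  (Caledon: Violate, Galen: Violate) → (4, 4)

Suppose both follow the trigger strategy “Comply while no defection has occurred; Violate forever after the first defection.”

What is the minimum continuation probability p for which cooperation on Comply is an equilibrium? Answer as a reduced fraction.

Expected continuation weight on next period's payoff is β·p = 7/8·p, which plays the role of the discount factor.
Cooperation requires 7/8·p ≥ (26−19)/(26−4) = 7/22, hence p ≥ 4/11.

4/11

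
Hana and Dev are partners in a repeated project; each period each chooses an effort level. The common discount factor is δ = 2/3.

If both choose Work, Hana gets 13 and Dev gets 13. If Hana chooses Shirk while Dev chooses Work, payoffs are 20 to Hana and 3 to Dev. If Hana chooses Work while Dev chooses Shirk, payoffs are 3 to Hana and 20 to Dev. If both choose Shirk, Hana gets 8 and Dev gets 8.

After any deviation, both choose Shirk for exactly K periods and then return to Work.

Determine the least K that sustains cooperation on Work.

No profitable deviation requires (13−8)(δ+…+δ^K) ≥ 20−13, i.e. δ+…+δ^K ≥ 7/5 ≈ 1.4000.
With δ = 2/3, the partial sums are K=1: 0.6667, K=2: 1.1111, K=3: 1.4074.
K = 3 is the first length at which the sum reaches 1.4000.

3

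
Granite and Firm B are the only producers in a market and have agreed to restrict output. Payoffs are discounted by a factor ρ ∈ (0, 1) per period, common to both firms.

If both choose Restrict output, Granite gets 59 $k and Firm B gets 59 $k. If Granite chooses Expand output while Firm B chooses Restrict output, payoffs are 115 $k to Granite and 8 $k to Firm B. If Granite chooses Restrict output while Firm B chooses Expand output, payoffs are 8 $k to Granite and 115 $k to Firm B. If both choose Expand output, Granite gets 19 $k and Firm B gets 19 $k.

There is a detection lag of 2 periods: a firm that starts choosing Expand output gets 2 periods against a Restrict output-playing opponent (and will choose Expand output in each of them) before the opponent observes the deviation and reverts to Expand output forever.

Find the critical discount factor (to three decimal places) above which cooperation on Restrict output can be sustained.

0.764

The best deviation is to choose Expand output for all 2 undetected periods, earning 115 each, then 19 forever once detected.
Deviation value: 115(1−ρ^2)/(1−ρ) + 19ρ^2/(1−ρ); cooperation value: 59/(1−ρ).
IC: 59 ≥ 115(1−ρ^2) + 19ρ^2 = 115 − 96ρ^2.
So ρ^2 ≥ 56/96 = 7/12, giving ρ ≥ (7/12)^(1/2) ≈ 0.764.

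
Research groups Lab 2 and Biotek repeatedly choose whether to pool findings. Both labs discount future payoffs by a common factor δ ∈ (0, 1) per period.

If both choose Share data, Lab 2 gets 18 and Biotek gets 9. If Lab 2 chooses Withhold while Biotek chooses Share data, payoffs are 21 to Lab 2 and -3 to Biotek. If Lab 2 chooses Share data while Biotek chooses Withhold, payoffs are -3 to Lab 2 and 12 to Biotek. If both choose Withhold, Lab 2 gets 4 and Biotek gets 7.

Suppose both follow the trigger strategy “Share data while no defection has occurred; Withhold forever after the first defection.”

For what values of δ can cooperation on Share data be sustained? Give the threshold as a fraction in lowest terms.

3/5

Lab 2: cooperation gives 18 each period; deviation gives 21 once then 4 forever.
  18/(1−δ) ≥ 21 + 4δ/(1−δ) ⇒ δ ≥ 3/17.
Biotek: cooperation gives 9 each period; deviation gives 12 once then 7 forever.
  δ ≥ 3/5.
Both must hold, so the binding constraint is Biotek's: δ ≥ 3/5.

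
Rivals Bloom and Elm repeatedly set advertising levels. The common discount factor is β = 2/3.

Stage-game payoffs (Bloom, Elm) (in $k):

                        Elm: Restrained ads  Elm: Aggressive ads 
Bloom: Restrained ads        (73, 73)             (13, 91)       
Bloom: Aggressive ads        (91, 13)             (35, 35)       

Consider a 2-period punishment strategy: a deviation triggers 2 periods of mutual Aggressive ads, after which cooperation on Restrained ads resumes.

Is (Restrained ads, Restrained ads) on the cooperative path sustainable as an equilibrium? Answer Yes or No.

Yes

Comparing payoff streams over the 3 periods until play realigns: cooperate → 73(1+β+…+β^2); deviate → 91 + 35(β+…+β^2).
Cooperation is sustained iff (73−35)(β+…+β^2) ≥ 91−73.
β+…+β^2 = 2/3·(1−(2/3)^2)/(1−2/3) = 1.1111, and (91−73)/(73−35) = 0.4737.
1.1111 ≥ 0.4737, so cooperation is sustainable.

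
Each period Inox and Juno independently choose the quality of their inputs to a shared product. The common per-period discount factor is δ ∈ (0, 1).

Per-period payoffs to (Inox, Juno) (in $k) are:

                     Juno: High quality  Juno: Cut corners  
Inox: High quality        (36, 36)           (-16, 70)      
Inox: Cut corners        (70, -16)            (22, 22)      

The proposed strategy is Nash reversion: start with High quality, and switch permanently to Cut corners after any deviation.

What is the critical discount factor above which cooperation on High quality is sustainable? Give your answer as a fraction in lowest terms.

17/24

Under grim trigger the critical discount factor is (T−C)/(T−P) with T = 70, C = 36, P = 22.
δ* = (70−36)/(70−22) = 34/48 = 17/24.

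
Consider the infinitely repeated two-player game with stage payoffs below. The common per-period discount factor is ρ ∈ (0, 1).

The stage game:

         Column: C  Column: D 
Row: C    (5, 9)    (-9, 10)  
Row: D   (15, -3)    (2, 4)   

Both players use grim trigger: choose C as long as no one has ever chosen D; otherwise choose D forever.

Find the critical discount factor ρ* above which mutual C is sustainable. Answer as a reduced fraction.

10/13

Row: cooperation gives 5 each period; deviation gives 15 once then 2 forever.
  5/(1−ρ) ≥ 15 + 2ρ/(1−ρ) ⇒ ρ ≥ 10/13.
Column: cooperation gives 9 each period; deviation gives 10 once then 4 forever.
  ρ ≥ 1/6.
Both must hold, so the binding constraint is Row's: ρ ≥ 10/13.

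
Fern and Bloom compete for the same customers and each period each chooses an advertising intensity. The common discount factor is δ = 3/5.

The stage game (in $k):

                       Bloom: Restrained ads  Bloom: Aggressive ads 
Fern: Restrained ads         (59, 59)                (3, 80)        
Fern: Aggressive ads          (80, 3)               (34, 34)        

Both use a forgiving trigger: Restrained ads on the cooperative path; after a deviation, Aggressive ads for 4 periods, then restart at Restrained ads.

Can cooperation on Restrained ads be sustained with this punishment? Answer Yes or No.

A one-shot deviation gives 80 now, then 34 for 4 periods, then back to 59.
Gain from deviating: (80−59) today; loss: (59−34) in each of the next 4 periods.
No-deviation condition: (59−34)(δ+…+δ^4) ≥ 80−59, i.e. δ+…+δ^4 ≥ 21/25.
At δ = 3/5: δ+…+δ^4 = 1.3056 ≥ 0.8400.
So cooperation is sustainable.

Yes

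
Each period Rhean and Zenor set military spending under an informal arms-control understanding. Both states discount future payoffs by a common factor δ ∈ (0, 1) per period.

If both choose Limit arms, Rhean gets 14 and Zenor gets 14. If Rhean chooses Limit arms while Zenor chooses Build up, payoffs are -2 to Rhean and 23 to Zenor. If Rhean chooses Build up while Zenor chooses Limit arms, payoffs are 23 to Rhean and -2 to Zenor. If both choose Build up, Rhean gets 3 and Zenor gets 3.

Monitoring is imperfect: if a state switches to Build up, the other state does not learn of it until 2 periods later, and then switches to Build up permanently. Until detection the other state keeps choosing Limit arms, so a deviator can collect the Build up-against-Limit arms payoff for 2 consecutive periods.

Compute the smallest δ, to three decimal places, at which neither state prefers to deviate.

0.671

Deviating for the 2 undetected periods gains 23−14 = 9 per period over cooperation, then loses 14−3 = 11 per period forever once punishment starts.
Gain: 9(1 + δ + … + δ^1); loss: 11·δ^2/(1−δ).
No profitable deviation ⇔ 9(1−δ^2) ≤ 11·δ^2, i.e. δ^2 ≥ 9/(9+11) = 9/20.
Hence δ ≥ (9/20)^(1/2) ≈ 0.671.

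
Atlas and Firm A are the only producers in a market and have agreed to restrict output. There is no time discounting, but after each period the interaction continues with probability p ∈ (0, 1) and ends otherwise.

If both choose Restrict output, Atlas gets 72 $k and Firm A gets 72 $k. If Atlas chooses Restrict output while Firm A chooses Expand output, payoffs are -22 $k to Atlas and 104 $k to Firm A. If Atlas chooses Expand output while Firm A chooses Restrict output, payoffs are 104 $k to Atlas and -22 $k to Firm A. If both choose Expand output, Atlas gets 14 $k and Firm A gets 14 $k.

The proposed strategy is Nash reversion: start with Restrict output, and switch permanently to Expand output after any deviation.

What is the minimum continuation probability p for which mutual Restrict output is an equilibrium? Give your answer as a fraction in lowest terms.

16/45

Expected cooperation value is 72 + p·72 + p²·72 + … = 72/(1−p); deviation gives 104 + p·14/(1−p).
72 ≥ 104(1−p) + 14p ⇒ 90p ≥ 32 ⇒ p ≥ 32/90 = 16/45.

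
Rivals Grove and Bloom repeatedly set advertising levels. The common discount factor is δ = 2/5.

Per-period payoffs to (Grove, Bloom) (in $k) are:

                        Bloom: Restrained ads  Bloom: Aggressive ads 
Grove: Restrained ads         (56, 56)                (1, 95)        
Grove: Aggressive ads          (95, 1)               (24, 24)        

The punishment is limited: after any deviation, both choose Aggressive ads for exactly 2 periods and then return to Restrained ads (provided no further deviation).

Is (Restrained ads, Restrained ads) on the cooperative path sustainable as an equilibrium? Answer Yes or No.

No

A one-shot deviation gives 95 now, then 24 for 2 periods, then back to 56.
Gain from deviating: (95−56) today; loss: (56−24) in each of the next 2 periods.
No-deviation condition: (56−24)(δ+…+δ^2) ≥ 95−56, i.e. δ+…+δ^2 ≥ 39/32.
At δ = 2/5: δ+…+δ^2 = 0.5600 < 1.2188.
So cooperation is not sustainable.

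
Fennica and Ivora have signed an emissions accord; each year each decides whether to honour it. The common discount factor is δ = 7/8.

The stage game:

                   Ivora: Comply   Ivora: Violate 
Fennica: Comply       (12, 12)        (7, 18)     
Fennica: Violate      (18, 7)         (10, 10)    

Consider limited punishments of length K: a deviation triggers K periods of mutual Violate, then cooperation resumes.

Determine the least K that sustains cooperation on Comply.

No profitable deviation requires (12−10)(δ+…+δ^K) ≥ 18−12, i.e. δ+…+δ^K ≥ 3 ≈ 3.0000.
With δ = 7/8, the partial sums are K=1: 0.8750, K=2: 1.6406, K=3: 2.3105, K=4: 2.8967, K=5: 3.4096.
K = 5 is the first length at which the sum reaches 3.0000.

5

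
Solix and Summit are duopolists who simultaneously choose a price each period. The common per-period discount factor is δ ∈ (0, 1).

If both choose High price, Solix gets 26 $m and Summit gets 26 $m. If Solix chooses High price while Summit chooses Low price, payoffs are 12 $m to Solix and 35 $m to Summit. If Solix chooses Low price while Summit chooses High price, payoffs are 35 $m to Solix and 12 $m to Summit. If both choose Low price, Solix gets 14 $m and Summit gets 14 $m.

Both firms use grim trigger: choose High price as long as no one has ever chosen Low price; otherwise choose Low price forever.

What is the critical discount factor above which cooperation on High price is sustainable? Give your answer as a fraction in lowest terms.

3/7

Under grim trigger the critical discount factor is (T−C)/(T−P) with T = 35, C = 26, P = 14.
δ* = (35−26)/(35−14) = 9/21 = 3/7.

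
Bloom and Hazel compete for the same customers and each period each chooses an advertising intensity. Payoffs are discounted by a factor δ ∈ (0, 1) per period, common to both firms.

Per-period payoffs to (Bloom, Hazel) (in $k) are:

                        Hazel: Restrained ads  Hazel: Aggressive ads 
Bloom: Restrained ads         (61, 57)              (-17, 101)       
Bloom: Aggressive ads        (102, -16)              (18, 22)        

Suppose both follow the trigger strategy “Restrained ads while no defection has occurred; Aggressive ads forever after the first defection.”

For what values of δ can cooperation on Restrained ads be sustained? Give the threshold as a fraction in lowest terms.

Bloom's threshold: (102−61)/(102−18) = 41/84.
Hazel's threshold: (101−57)/(101−22) = 44/79.
41/84 < 44/79, so Hazel binds and δ* = 44/79.

44/79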